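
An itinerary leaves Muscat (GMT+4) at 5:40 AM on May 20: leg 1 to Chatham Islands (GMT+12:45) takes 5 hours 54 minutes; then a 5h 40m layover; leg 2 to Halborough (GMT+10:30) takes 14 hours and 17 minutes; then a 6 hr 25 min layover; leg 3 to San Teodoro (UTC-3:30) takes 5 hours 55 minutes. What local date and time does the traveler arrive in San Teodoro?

Convert departure to UTC: 5:40 AM − 4:00 = 1:40 AM UTC on May 20.
Add 5 hours 54 minutes leg 1 → 7:34 AM UTC.
Add 5 hours and 40 minutes layover in Chatham Islands → 1:14 PM UTC.
Add 14 hours and 17 minutes leg 2 → 3:31 AM UTC (May 21).
Add 6 hours 25 minutes layover in Halborough → 9:56 AM UTC.
Add 5 hours and 55 minutes leg 3 → 3:51 PM UTC.
San Teodoro is UTC−3:30, so local arrival = 3:51 PM − 3:30 = 12:21 PM on May 21.

12:21 PM on May 21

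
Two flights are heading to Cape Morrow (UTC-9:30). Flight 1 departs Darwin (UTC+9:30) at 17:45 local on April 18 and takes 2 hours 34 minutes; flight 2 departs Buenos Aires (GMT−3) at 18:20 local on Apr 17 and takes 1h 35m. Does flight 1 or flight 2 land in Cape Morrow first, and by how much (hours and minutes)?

the second, by 11 hours 54 minutes

Flight 1 in UTC: 17:45 − 9:30 = 08:15 on Apr 18.
+2 hours and 34 minutes → arrive 10:49 UTC on Apr 18.
Flight 2 in UTC: 18:20 + 3:00 = 21:20 on Apr 17.
+1 hour 35 minutes → arrive 22:55 UTC on Apr 17.
Flight 2 lands earlier by 11 hours 54 minutes.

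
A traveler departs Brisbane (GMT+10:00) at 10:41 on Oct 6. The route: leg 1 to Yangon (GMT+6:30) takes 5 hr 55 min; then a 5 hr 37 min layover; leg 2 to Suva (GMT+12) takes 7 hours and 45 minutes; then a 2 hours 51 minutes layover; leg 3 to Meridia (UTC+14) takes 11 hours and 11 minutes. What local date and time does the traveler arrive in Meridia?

Convert departure to UTC: 10:41 − 10:00 = 00:41 UTC on Oct 6.
Add 5 hours 55 minutes leg 1 → 06:36 UTC.
Add 5 hours and 37 minutes layover in Yangon → 12:13 UTC.
Add 7 hours 45 minutes leg 2 → 19:58 UTC.
Add 2 hours and 51 minutes layover in Suva → 22:49 UTC.
Add 11 hours and 11 minutes leg 3 → 10:00 UTC (Oct 7).
Meridia is UTC+14:00, so local arrival = 10:00 + 14:00 = 00:00 on Oct 8.

00:00 on Oct 8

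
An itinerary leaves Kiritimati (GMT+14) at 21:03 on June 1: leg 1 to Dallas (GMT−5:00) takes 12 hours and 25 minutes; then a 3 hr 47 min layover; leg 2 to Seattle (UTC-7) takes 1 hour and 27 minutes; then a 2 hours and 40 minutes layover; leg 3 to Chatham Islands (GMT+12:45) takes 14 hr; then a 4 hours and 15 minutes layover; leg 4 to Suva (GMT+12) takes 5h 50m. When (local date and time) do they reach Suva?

Convert departure to UTC: 21:03 − 14:00 = 07:03 UTC on Jun 1.
Add 12 hours 25 minutes leg 1 → 19:28 UTC.
Add 3 hours and 47 minutes layover in Dallas → 23:15 UTC.
Add 1 hour and 27 minutes leg 2 → 00:42 UTC (Jun 2).
Add 2 hours and 40 minutes layover in Seattle → 03:22 UTC.
Add 14 hours leg 3 → 17:22 UTC.
Add 4 hours 15 minutes layover in Chatham Islands → 21:37 UTC.
Add 5 hours and 50 minutes leg 4 → 03:27 UTC (Jun 3).
Suva is UTC+12:00, so local arrival = 03:27 + 12:00 = 15:27 on Jun 3.

15:27 on Jun 3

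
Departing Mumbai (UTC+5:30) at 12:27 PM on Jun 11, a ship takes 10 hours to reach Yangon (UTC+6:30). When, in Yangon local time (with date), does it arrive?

11:27 PM on June 11

Convert departure to UTC: 12:27 PM − 5:30 = 6:57 AM UTC on Jun 11.
Add 10 hours travel time → 4:57 PM UTC.
Yangon is UTC+6:30, so local arrival = 4:57 PM + 6:30 = 11:27 PM on Jun 11.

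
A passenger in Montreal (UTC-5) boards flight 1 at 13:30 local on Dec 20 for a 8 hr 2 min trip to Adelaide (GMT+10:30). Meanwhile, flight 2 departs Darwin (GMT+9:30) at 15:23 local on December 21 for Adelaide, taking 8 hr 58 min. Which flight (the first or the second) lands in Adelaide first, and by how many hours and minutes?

the first, by 12 hours 19 minutes

Flight 1 in UTC: 13:30 + 5:00 = 18:30 on Dec 20.
+8 hours 2 minutes → arrive 02:32 UTC on Dec 21.
Flight 2 in UTC: 15:23 − 9:30 = 05:53 on Dec 21.
+8 hours 58 minutes → arrive 14:51 UTC on Dec 21.
Flight 1 lands earlier by 12 hours 19 minutes.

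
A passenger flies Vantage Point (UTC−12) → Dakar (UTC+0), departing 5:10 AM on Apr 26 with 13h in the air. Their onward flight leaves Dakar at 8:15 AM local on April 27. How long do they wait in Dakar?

Convert departure to UTC: 5:10 AM + 12:00 = 5:10 PM UTC on Apr 26.
Add 13 hours flight time → 6:10 AM UTC (Apr 27).
Dakar is UTC+0, so local arrival is the same: 6:10 AM on Apr 27.
Layover = 8:15 AM − 6:10 AM = 2 hours 5 minutes.

2 hours 5 minutes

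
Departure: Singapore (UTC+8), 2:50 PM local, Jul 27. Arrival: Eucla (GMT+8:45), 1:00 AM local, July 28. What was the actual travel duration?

9 hours 25 minutes

Departure in UTC: 2:50 PM − 8:00 = 6:50 AM on Jul 27.
Arrival in UTC: 1:00 AM − 8:45 = 4:15 PM on Jul 27.
Elapsed = 4:15 PM − 6:50 AM = 9 hours 25 minutes.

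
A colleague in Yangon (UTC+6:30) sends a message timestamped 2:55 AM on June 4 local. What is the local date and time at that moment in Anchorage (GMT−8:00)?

12:25 PM on June 3

Anchorage is 14:30 behind Yangon.
Shift by the zone difference: 2:55 AM − 14:30 = 12:25 PM on Jun 3 in Anchorage.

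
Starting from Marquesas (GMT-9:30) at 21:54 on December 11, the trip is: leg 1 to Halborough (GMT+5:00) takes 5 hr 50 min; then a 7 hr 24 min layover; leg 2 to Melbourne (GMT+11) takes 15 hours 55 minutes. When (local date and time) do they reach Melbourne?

23:33 on Dec 13

Convert departure to UTC: 21:54 + 9:30 = 07:24 UTC on Dec 12.
Add 5 hours and 50 minutes leg 1 → 13:14 UTC.
Add 7 hours 24 minutes layover in Halborough → 20:38 UTC.
Add 15 hours 55 minutes leg 2 → 12:33 UTC (Dec 13).
Melbourne is UTC+11:00, so local arrival = 12:33 + 11:00 = 23:33 on Dec 13.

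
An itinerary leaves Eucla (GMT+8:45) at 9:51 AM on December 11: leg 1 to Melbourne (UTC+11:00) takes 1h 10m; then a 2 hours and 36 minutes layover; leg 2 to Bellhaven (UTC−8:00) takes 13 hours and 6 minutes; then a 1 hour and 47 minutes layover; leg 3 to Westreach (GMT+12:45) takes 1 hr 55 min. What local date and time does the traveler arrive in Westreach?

Convert departure to UTC: 9:51 AM − 8:45 = 1:06 AM UTC on Dec 11.
Add 1 hour 10 minutes leg 1 → 2:16 AM UTC.
Add 2 hours and 36 minutes layover in Melbourne → 4:52 AM UTC.
Add 13 hours 6 minutes leg 2 → 5:58 PM UTC.
Add 1 hour and 47 minutes layover in Bellhaven → 7:45 PM UTC.
Add 1 hour 55 minutes leg 3 → 9:40 PM UTC.
Westreach is UTC+12:45, so local arrival = 9:40 PM + 12:45 = 10:25 AM on Dec 12.

10:25 AM on Dec 12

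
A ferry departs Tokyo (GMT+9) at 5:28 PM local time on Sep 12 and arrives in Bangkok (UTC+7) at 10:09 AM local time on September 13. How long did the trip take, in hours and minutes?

18 hours 41 minutes

Bangkok is 2:00 behind Tokyo.
Clock-face elapsed time (ignoring zones) is 16 hours 41 minutes.
Actual elapsed = 16 hours 41 minutes + 2:00 = 18 hours 41 minutes.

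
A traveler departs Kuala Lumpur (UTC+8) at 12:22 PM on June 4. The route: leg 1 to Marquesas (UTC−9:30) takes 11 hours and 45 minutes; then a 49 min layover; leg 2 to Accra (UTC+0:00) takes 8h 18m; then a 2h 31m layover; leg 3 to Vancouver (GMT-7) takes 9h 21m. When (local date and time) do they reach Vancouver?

Convert departure to UTC: 12:22 PM − 8:00 = 4:22 AM UTC on Jun 4.
Add 11 hours 45 minutes leg 1 → 4:07 PM UTC.
Add 49 minutes layover in Marquesas → 4:56 PM UTC.
Add 8 hours and 18 minutes leg 2 → 1:14 AM UTC (Jun 5).
Add 2 hours and 31 minutes layover in Accra → 3:45 AM UTC.
Add 9 hours and 21 minutes leg 3 → 1:06 PM UTC.
Vancouver is UTC−7:00, so local arrival = 1:06 PM − 7:00 = 6:06 AM on Jun 5.

6:06 AM on June 5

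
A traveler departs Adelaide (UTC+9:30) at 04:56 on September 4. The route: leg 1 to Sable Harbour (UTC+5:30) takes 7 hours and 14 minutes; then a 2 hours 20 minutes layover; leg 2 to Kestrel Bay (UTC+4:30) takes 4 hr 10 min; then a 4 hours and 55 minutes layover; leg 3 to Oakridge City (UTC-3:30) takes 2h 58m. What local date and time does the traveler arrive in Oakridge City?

Convert departure to UTC: 04:56 − 9:30 = 19:26 UTC on Sep 3.
Add 7 hours and 14 minutes leg 1 → 02:40 UTC (Sep 4).
Add 2 hours and 20 minutes layover in Sable Harbour → 05:00 UTC.
Add 4 hours 10 minutes leg 2 → 09:10 UTC.
Add 4 hours and 55 minutes layover in Kestrel Bay → 14:05 UTC.
Add 2 hours and 58 minutes leg 3 → 17:03 UTC.
Oakridge City is UTC−3:30, so local arrival = 17:03 − 3:30 = 13:33 on Sep 4.

13:33 on Sep 4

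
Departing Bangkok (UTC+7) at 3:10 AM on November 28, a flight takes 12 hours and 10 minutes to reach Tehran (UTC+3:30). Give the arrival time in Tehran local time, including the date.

11:50 AM on November 28

Convert departure to UTC: 3:10 AM − 7:00 = 8:10 PM UTC on Nov 27.
Add 12 hours and 10 minutes travel time → 8:20 AM UTC (Nov 28).
Tehran is UTC+3:30, so local arrival = 8:20 AM + 3:30 = 11:50 AM on Nov 28.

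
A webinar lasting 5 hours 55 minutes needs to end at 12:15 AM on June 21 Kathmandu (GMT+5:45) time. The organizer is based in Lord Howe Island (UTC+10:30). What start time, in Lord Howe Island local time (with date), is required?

11:05 PM on June 20

Target end time in UTC: 12:15 AM − 5:45 = 6:30 PM on Jun 20.
Subtract 5 hours and 55 minutes → start 12:35 PM UTC on Jun 20.
Lord Howe Island is UTC+10:30: 12:35 PM + 10:30 = 11:05 PM on Jun 20.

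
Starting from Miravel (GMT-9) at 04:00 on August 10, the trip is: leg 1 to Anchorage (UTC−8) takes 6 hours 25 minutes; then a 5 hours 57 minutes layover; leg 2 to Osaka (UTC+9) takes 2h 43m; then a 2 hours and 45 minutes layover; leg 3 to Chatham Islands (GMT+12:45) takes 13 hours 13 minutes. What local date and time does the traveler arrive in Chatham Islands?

08:48 on August 12

Convert departure to UTC: 04:00 + 9:00 = 13:00 UTC on Aug 10.
Add 6 hours 25 minutes leg 1 → 19:25 UTC.
Add 5 hours 57 minutes layover in Anchorage → 01:22 UTC (Aug 11).
Add 2 hours and 43 minutes leg 2 → 04:05 UTC.
Add 2 hours and 45 minutes layover in Osaka → 06:50 UTC.
Add 13 hours and 13 minutes leg 3 → 20:03 UTC.
Chatham Islands is UTC+12:45, so local arrival = 20:03 + 12:45 = 08:48 on Aug 12.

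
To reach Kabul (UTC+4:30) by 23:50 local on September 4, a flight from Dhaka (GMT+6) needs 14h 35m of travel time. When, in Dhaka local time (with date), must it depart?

Target arrival in UTC: 23:50 − 4:30 = 19:20 on Sep 4.
Subtract 14 hours and 35 minutes → departure 04:45 UTC on Sep 4.
Dhaka is UTC+6:00: 04:45 + 6:00 = 10:45 on Sep 4.

10:45 on Sep 4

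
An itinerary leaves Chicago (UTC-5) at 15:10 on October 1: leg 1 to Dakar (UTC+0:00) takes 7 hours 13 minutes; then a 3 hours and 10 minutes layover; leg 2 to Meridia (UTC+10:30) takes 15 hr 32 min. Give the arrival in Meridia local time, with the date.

08:35 on Oct 3

Convert departure to UTC: 15:10 + 5:00 = 20:10 UTC on Oct 1.
Add 7 hours 13 minutes leg 1 → 03:23 UTC (Oct 2).
Add 3 hours 10 minutes layover in Dakar → 06:33 UTC.
Add 15 hours 32 minutes leg 2 → 22:05 UTC.
Meridia is UTC+10:30, so local arrival = 22:05 + 10:30 = 08:35 on Oct 3.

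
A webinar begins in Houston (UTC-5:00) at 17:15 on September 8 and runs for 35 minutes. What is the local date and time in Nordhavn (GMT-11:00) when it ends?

11:50 on September 8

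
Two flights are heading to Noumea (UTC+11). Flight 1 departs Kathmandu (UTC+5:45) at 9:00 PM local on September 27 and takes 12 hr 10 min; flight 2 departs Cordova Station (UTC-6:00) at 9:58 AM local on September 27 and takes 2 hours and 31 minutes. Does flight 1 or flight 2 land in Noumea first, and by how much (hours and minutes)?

Flight 1 in UTC: 9:00 PM − 5:45 = 3:15 PM on Sep 27.
+12 hours 10 minutes → arrive 3:25 AM UTC on Sep 28.
Flight 2 in UTC: 9:58 AM + 6:00 = 3:58 PM on Sep 27.
+2 hours and 31 minutes → arrive 6:29 PM UTC on Sep 27.
Flight 2 lands earlier by 8 hours 56 minutes.

the second, by 8 hours 56 minutes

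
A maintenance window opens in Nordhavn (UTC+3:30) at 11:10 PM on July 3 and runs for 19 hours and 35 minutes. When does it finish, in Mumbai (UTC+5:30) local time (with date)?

8:45 PM on Jul 4

Convert start to UTC: 11:10 PM − 3:30 = 7:40 PM UTC on Jul 3.
Add 19 hours and 35 minutes duration → 3:15 PM UTC (Jul 4).
Mumbai is UTC+5:30, so local end time = 3:15 PM + 5:30 = 8:45 PM on Jul 4.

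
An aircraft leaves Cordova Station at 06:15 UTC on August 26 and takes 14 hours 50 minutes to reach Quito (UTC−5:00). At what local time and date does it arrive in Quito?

Departure is given in UTC: 06:15 on Aug 26.
Add 14 hours 50 minutes → 21:05 UTC.
Quito is UTC−5:00: 21:05 − 5:00 = 16:05 on Aug 26.

16:05 on August 26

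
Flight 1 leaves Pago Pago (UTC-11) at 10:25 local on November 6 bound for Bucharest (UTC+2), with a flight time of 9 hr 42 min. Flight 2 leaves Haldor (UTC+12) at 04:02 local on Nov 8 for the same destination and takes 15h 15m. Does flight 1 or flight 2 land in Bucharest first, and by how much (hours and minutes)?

the first, by 24 hours 10 minutes

Flight 1 in UTC: 10:25 + 11:00 = 21:25 on Nov 6.
+9 hours and 42 minutes → arrive 07:07 UTC on Nov 7.
Flight 2 in UTC: 04:02 − 12:00 = 16:02 on Nov 7.
+15 hours 15 minutes → arrive 07:17 UTC on Nov 8.
Flight 1 lands earlier by 24 hours 10 minutes.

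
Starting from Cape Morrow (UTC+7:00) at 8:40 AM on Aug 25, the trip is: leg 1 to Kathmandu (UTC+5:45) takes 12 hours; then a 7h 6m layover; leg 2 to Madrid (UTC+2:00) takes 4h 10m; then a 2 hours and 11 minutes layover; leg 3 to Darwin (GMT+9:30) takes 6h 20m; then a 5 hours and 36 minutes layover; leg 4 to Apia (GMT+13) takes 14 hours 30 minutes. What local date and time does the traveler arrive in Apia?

Convert departure to UTC: 8:40 AM − 7:00 = 1:40 AM UTC on Aug 25.
Add 12 hours leg 1 → 1:40 PM UTC.
Add 7 hours and 6 minutes layover in Kathmandu → 8:46 PM UTC.
Add 4 hours 10 minutes leg 2 → 12:56 AM UTC (Aug 26).
Add 2 hours and 11 minutes layover in Madrid → 3:07 AM UTC.
Add 6 hours 20 minutes leg 3 → 9:27 AM UTC.
Add 5 hours 36 minutes layover in Darwin → 3:03 PM UTC.
Add 14 hours and 30 minutes leg 4 → 5:33 AM UTC (Aug 27).
Apia is UTC+13:00, so local arrival = 5:33 AM + 13:00 = 6:33 PM on Aug 27.

6:33 PM on August 27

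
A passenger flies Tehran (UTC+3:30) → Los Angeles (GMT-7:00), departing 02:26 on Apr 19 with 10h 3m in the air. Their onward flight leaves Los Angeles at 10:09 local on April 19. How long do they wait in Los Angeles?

Convert departure to UTC: 02:26 − 3:30 = 22:56 UTC on Apr 18.
Add 10 hours and 3 minutes flight time → 08:59 UTC (Apr 19).
Los Angeles is UTC−7:00, so local arrival = 08:59 − 7:00 = 01:59 on Apr 19.
Layover = 10:09 − 01:59 = 8 hours 10 minutes.

8 hours 10 minutes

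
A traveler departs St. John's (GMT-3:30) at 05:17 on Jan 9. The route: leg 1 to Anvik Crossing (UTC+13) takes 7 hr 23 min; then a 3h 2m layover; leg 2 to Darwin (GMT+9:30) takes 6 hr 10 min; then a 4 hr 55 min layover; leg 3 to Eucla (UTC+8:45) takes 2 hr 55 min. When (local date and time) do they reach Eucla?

Convert departure to UTC: 05:17 + 3:30 = 08:47 UTC on Jan 9.
Add 7 hours 23 minutes leg 1 → 16:10 UTC.
Add 3 hours 2 minutes layover in Anvik Crossing → 19:12 UTC.
Add 6 hours and 10 minutes leg 2 → 01:22 UTC (Jan 10).
Add 4 hours and 55 minutes layover in Darwin → 06:17 UTC.
Add 2 hours and 55 minutes leg 3 → 09:12 UTC.
Eucla is UTC+8:45, so local arrival = 09:12 + 8:45 = 17:57 on Jan 10.

17:57 on January 10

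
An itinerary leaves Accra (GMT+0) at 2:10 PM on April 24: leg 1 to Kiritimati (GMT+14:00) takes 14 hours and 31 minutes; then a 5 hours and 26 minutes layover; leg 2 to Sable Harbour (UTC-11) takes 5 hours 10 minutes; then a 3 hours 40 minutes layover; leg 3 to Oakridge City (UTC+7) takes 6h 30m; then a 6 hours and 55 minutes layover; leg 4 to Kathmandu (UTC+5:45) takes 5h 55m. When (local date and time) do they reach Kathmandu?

Accra is at UTC+0, so departure is already 2:10 PM UTC on Apr 24.
Add 14 hours and 31 minutes leg 1 → 4:41 AM UTC (Apr 25).
Add 5 hours 26 minutes layover in Kiritimati → 10:07 AM UTC.
Add 5 hours and 10 minutes leg 2 → 3:17 PM UTC.
Add 3 hours 40 minutes layover in Sable Harbour → 6:57 PM UTC.
Add 6 hours 30 minutes leg 3 → 1:27 AM UTC (Apr 26).
Add 6 hours and 55 minutes layover in Oakridge City → 8:22 AM UTC.
Add 5 hours 55 minutes leg 4 → 2:17 PM UTC.
Kathmandu is UTC+5:45, so local arrival = 2:17 PM + 5:45 = 8:02 PM on Apr 26.

8:02 PM on Apr 26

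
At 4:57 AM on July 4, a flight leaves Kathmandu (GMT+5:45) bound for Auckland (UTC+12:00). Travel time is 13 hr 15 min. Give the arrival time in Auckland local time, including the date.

Auckland is 6:15 ahead of Kathmandu.
After 13 hours 15 minutes it is 6:12 PM in Kathmandu.
Shift by the zone difference: 6:12 PM + 6:15 = 12:27 AM on Jul 5 in Auckland.

12:27 AM on Jul 5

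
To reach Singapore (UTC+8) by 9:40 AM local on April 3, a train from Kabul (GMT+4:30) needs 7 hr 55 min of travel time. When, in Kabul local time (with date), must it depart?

10:15 PM on April 2

Target arrival in UTC: 9:40 AM − 8:00 = 1:40 AM on Apr 3.
Subtract 7 hours 55 minutes → departure 5:45 PM UTC on Apr 2.
Kabul is UTC+4:30: 5:45 PM + 4:30 = 10:15 PM on Apr 2.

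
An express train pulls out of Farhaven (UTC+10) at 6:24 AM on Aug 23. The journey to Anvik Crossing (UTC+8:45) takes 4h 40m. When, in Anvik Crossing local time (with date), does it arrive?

Anvik Crossing is 1:15 behind Farhaven.
After 4 hours and 40 minutes it is 11:04 AM in Farhaven.
Shift by the zone difference: 11:04 AM − 1:15 = 9:49 AM on Aug 23 in Anvik Crossing.

9:49 AM on August 23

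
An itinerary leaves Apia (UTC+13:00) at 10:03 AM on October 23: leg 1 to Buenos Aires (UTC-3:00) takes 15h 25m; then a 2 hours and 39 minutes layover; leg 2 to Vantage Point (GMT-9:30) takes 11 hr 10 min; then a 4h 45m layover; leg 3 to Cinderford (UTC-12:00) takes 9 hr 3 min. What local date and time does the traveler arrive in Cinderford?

4:05 AM on Oct 24

Convert departure to UTC: 10:03 AM − 13:00 = 9:03 PM UTC on Oct 22.
Add 15 hours 25 minutes leg 1 → 12:28 PM UTC (Oct 23).
Add 2 hours and 39 minutes layover in Buenos Aires → 3:07 PM UTC.
Add 11 hours and 10 minutes leg 2 → 2:17 AM UTC (Oct 24).
Add 4 hours and 45 minutes layover in Vantage Point → 7:02 AM UTC.
Add 9 hours and 3 minutes leg 3 → 4:05 PM UTC.
Cinderford is UTC−12:00, so local arrival = 4:05 PM − 12:00 = 4:05 AM on Oct 24.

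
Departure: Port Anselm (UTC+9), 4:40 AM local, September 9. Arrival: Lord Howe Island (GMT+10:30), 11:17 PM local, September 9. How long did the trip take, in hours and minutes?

Departure in UTC: 4:40 AM − 9:00 = 7:40 PM on Sep 8.
Arrival in UTC: 11:17 PM − 10:30 = 12:47 PM on Sep 9.
Elapsed = 12:47 PM − 7:40 PM (+1 day) = 17 hours 7 minutes.

17 hours 7 minutes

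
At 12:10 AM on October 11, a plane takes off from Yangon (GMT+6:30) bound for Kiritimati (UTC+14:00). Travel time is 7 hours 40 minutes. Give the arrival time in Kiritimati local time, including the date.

Kiritimati is 7:30 ahead of Yangon.
After 7 hours 40 minutes it is 7:50 AM in Yangon.
Shift by the zone difference: 7:50 AM + 7:30 = 3:20 PM on Oct 11 in Kiritimati.

3:20 PM on Oct 11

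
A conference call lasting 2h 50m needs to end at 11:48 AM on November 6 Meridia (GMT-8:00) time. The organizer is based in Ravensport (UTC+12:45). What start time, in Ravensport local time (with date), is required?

5:43 AM on Nov 7

Target end time in UTC: 11:48 AM + 8:00 = 7:48 PM on Nov 6.
Subtract 2 hours 50 minutes → start 4:58 PM UTC on Nov 6.
Ravensport is UTC+12:45: 4:58 PM + 12:45 = 5:43 AM on Nov 7.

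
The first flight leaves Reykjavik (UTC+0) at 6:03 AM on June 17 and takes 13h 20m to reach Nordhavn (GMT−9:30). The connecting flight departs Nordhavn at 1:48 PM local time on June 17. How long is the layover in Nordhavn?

3 hours 55 minutes

Reykjavik is at UTC+0, so departure is already 6:03 AM UTC on Jun 17.
Add 13 hours and 20 minutes flight time → 7:23 PM UTC.
Nordhavn is UTC−9:30, so local arrival = 7:23 PM − 9:30 = 9:53 AM on Jun 17.
Layover = 1:48 PM − 9:53 AM = 3 hours 55 minutes.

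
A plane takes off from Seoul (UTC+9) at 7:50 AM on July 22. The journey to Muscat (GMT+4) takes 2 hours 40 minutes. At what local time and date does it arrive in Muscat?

5:30 AM on July 22

Convert departure to UTC: 7:50 AM − 9:00 = 10:50 PM UTC on Jul 21.
Add 2 hours 40 minutes travel time → 1:30 AM UTC (Jul 22).
Muscat is UTC+4:00, so local arrival = 1:30 AM + 4:00 = 5:30 AM on Jul 22.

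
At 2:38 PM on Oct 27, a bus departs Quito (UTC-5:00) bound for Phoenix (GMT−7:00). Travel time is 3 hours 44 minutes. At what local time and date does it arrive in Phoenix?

4:22 PM on Oct 27

Convert departure to UTC: 2:38 PM + 5:00 = 7:38 PM UTC on Oct 27.
Add 3 hours 44 minutes travel time → 11:22 PM UTC.
Phoenix is UTC−7:00, so local arrival = 11:22 PM − 7:00 = 4:22 PM on Oct 27.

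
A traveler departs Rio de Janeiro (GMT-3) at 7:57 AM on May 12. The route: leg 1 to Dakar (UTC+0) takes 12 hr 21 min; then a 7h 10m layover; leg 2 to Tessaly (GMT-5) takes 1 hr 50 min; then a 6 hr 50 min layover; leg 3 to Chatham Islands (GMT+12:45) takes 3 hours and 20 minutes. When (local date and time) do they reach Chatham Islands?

7:13 AM on May 14

Convert departure to UTC: 7:57 AM + 3:00 = 10:57 AM UTC on May 12.
Add 12 hours and 21 minutes leg 1 → 11:18 PM UTC.
Add 7 hours and 10 minutes layover in Dakar → 6:28 AM UTC (May 13).
Add 1 hour 50 minutes leg 2 → 8:18 AM UTC.
Add 6 hours and 50 minutes layover in Tessaly → 3:08 PM UTC.
Add 3 hours and 20 minutes leg 3 → 6:28 PM UTC.
Chatham Islands is UTC+12:45, so local arrival = 6:28 PM + 12:45 = 7:13 AM on May 14.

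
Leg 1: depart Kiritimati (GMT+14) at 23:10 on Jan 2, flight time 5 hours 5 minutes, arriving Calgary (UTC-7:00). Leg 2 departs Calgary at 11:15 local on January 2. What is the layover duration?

Convert departure to UTC: 23:10 − 14:00 = 09:10 UTC on Jan 2.
Add 5 hours and 5 minutes flight time → 14:15 UTC.
Calgary is UTC−7:00, so local arrival = 14:15 − 7:00 = 07:15 on Jan 2.
Layover = 11:15 − 07:15 = 4 hours.

4 hours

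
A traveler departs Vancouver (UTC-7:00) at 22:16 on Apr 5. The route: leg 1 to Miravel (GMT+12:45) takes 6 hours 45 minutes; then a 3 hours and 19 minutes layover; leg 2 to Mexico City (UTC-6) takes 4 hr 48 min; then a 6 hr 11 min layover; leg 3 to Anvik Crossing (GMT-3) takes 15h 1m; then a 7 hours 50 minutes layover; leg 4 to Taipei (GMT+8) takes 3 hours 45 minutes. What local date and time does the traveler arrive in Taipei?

12:55 on Apr 8

Convert departure to UTC: 22:16 + 7:00 = 05:16 UTC on Apr 6.
Add 6 hours 45 minutes leg 1 → 12:01 UTC.
Add 3 hours and 19 minutes layover in Miravel → 15:20 UTC.
Add 4 hours 48 minutes leg 2 → 20:08 UTC.
Add 6 hours and 11 minutes layover in Mexico City → 02:19 UTC (Apr 7).
Add 15 hours 1 minute leg 3 → 17:20 UTC.
Add 7 hours and 50 minutes layover in Anvik Crossing → 01:10 UTC (Apr 8).
Add 3 hours and 45 minutes leg 4 → 04:55 UTC.
Taipei is UTC+8:00, so local arrival = 04:55 + 8:00 = 12:55 on Apr 8.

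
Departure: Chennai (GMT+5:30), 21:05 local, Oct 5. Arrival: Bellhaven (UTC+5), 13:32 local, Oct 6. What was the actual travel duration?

16 hours 57 minutes

Departure in UTC: 21:05 − 5:30 = 15:35 on Oct 5.
Arrival in UTC: 13:32 − 5:00 = 08:32 on Oct 6.
Elapsed = 08:32 − 15:35 (+1 day) = 16 hours 57 minutes.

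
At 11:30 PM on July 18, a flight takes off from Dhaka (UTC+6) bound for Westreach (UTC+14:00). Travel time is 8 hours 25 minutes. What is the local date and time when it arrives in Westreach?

3:55 PM on July 19

Westreach is 8:00 ahead of Dhaka.
After 8 hours and 25 minutes it is 7:55 AM (Jul 19) in Dhaka.
Shift by the zone difference: 7:55 AM + 8:00 = 3:55 PM on Jul 19 in Westreach.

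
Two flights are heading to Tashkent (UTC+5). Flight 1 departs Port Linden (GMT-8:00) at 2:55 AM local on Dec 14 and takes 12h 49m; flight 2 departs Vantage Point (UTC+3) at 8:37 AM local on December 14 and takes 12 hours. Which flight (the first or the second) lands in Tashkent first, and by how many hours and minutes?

the second, by 6 hours 7 minutes

Flight 1 in UTC: 2:55 AM + 8:00 = 10:55 AM on Dec 14.
+12 hours 49 minutes → arrive 11:44 PM UTC on Dec 14.
Flight 2 in UTC: 8:37 AM − 3:00 = 5:37 AM on Dec 14.
+12 hours → arrive 5:37 PM UTC on Dec 14.
Flight 2 lands earlier by 6 hours 7 minutes.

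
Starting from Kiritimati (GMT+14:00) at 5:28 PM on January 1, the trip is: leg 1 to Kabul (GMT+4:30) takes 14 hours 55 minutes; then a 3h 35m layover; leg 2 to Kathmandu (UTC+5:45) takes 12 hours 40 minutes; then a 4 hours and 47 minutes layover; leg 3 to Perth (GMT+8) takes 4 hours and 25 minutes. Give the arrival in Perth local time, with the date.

3:50 AM on January 3

Convert departure to UTC: 5:28 PM − 14:00 = 3:28 AM UTC on Jan 1.
Add 14 hours 55 minutes leg 1 → 6:23 PM UTC.
Add 3 hours 35 minutes layover in Kabul → 9:58 PM UTC.
Add 12 hours and 40 minutes leg 2 → 10:38 AM UTC (Jan 2).
Add 4 hours 47 minutes layover in Kathmandu → 3:25 PM UTC.
Add 4 hours 25 minutes leg 3 → 7:50 PM UTC.
Perth is UTC+8:00, so local arrival = 7:50 PM + 8:00 = 3:50 AM on Jan 3.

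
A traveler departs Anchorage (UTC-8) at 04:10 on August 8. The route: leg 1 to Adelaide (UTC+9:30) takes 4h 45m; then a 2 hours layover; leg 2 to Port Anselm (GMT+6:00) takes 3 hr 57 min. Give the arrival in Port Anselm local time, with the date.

04:52 on Aug 9

Convert departure to UTC: 04:10 + 8:00 = 12:10 UTC on Aug 8.
Add 4 hours and 45 minutes leg 1 → 16:55 UTC.
Add 2 hours layover in Adelaide → 18:55 UTC.
Add 3 hours and 57 minutes leg 2 → 22:52 UTC.
Port Anselm is UTC+6:00, so local arrival = 22:52 + 6:00 = 04:52 on Aug 9.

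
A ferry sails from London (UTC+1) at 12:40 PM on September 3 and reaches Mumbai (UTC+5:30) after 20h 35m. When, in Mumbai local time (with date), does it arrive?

Convert departure to UTC: 12:40 PM − 1:00 = 11:40 AM UTC on Sep 3.
Add 20 hours 35 minutes travel time → 8:15 AM UTC (Sep 4).
Mumbai is UTC+5:30, so local arrival = 8:15 AM + 5:30 = 1:45 PM on Sep 4.

1:45 PM on Sep 4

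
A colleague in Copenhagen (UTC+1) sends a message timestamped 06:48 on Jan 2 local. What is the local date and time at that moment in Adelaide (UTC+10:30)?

16:18 on Jan 2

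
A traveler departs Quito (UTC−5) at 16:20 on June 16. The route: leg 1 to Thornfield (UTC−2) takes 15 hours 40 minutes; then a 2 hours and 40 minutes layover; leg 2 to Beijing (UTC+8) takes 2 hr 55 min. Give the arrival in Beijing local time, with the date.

Convert departure to UTC: 16:20 + 5:00 = 21:20 UTC on Jun 16.
Add 15 hours 40 minutes leg 1 → 13:00 UTC (Jun 17).
Add 2 hours and 40 minutes layover in Thornfield → 15:40 UTC.
Add 2 hours 55 minutes leg 2 → 18:35 UTC.
Beijing is UTC+8:00, so local arrival = 18:35 + 8:00 = 02:35 on Jun 18.

02:35 on June 18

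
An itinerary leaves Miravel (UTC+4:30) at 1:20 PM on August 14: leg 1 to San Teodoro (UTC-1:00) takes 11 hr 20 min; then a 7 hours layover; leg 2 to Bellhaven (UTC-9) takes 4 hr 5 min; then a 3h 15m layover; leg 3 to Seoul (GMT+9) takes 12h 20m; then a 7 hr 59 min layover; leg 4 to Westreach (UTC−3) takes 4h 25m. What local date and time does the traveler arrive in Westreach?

Convert departure to UTC: 1:20 PM − 4:30 = 8:50 AM UTC on Aug 14.
Add 11 hours 20 minutes leg 1 → 8:10 PM UTC.
Add 7 hours layover in San Teodoro → 3:10 AM UTC (Aug 15).
Add 4 hours 5 minutes leg 2 → 7:15 AM UTC.
Add 3 hours and 15 minutes layover in Bellhaven → 10:30 AM UTC.
Add 12 hours and 20 minutes leg 3 → 10:50 PM UTC.
Add 7 hours and 59 minutes layover in Seoul → 6:49 AM UTC (Aug 16).
Add 4 hours and 25 minutes leg 4 → 11:14 AM UTC.
Westreach is UTC−3:00, so local arrival = 11:14 AM − 3:00 = 8:14 AM on Aug 16.

8:14 AM on Aug 16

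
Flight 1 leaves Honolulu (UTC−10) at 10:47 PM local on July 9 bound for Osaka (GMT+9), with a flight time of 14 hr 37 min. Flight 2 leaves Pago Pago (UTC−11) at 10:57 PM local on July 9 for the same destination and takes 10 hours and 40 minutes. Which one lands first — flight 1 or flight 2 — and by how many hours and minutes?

the second, by 2 hours 47 minutes

Flight 1 in UTC: 10:47 PM + 10:00 = 8:47 AM on Jul 10.
+14 hours 37 minutes → arrive 11:24 PM UTC on Jul 10.
Flight 2 in UTC: 10:57 PM + 11:00 = 9:57 AM on Jul 10.
+10 hours 40 minutes → arrive 8:37 PM UTC on Jul 10.
Flight 2 lands earlier by 2 hours 47 minutes.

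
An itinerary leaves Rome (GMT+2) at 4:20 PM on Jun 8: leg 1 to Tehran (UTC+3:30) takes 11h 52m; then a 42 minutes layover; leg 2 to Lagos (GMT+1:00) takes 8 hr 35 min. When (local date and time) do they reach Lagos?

Convert departure to UTC: 4:20 PM − 2:00 = 2:20 PM UTC on Jun 8.
Add 11 hours 52 minutes leg 1 → 2:12 AM UTC (Jun 9).
Add 42 minutes layover in Tehran → 2:54 AM UTC.
Add 8 hours and 35 minutes leg 2 → 11:29 AM UTC.
Lagos is UTC+1:00, so local arrival = 11:29 AM + 1:00 = 12:29 PM on Jun 9.

12:29 PM on June 9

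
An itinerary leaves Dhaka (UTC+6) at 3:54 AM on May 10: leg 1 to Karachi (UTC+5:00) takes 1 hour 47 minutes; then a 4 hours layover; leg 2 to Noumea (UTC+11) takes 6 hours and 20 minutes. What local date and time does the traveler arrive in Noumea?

9:01 PM on May 10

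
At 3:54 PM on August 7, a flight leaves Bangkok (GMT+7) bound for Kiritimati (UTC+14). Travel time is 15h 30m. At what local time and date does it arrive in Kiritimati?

2:24 PM on Aug 8

Convert departure to UTC: 3:54 PM − 7:00 = 8:54 AM UTC on Aug 7.
Add 15 hours and 30 minutes travel time → 12:24 AM UTC (Aug 8).
Kiritimati is UTC+14:00, so local arrival = 12:24 AM + 14:00 = 2:24 PM on Aug 8.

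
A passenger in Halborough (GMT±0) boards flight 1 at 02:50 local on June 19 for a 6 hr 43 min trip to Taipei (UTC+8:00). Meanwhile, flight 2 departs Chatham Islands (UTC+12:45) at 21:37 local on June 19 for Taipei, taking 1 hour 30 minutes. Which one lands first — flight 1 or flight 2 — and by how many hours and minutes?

Flight 1 departs at 02:50 UTC (Jun 19).
+6 hours 43 minutes → arrive 09:33 UTC on Jun 19.
Flight 2 in UTC: 21:37 − 12:45 = 08:52 on Jun 19.
+1 hour 30 minutes → arrive 10:22 UTC on Jun 19.
Flight 1 lands earlier by 49 minutes.

the first, by 49 minutes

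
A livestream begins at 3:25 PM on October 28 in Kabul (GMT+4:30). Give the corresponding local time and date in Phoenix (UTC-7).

In UTC: 3:25 PM − 4:30 = 10:55 AM on Oct 28.
Phoenix is UTC−7:00: 10:55 AM − 7:00 = 3:55 AM on Oct 28.

3:55 AM on October 28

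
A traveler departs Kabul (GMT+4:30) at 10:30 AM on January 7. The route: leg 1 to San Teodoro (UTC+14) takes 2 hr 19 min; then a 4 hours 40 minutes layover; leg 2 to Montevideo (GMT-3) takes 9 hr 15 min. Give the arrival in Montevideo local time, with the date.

7:14 PM on January 7

Convert departure to UTC: 10:30 AM − 4:30 = 6:00 AM UTC on Jan 7.
Add 2 hours 19 minutes leg 1 → 8:19 AM UTC.
Add 4 hours 40 minutes layover in San Teodoro → 12:59 PM UTC.
Add 9 hours 15 minutes leg 2 → 10:14 PM UTC.
Montevideo is UTC−3:00, so local arrival = 10:14 PM − 3:00 = 7:14 PM on Jan 7.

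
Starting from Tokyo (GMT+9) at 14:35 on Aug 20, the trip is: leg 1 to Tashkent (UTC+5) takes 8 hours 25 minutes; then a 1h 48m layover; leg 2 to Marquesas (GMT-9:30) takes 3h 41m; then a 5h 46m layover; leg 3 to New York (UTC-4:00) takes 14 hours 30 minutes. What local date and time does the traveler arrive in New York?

11:45 on Aug 21

Convert departure to UTC: 14:35 − 9:00 = 05:35 UTC on Aug 20.
Add 8 hours 25 minutes leg 1 → 14:00 UTC.
Add 1 hour 48 minutes layover in Tashkent → 15:48 UTC.
Add 3 hours 41 minutes leg 2 → 19:29 UTC.
Add 5 hours 46 minutes layover in Marquesas → 01:15 UTC (Aug 21).
Add 14 hours 30 minutes leg 3 → 15:45 UTC.
New York is UTC−4:00, so local arrival = 15:45 − 4:00 = 11:45 on Aug 21.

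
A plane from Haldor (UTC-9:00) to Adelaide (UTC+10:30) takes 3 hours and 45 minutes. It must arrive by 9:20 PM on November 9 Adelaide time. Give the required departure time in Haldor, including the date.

Target arrival in UTC: 9:20 PM − 10:30 = 10:50 AM on Nov 9.
Subtract 3 hours and 45 minutes → departure 7:05 AM UTC on Nov 9.
Haldor is UTC−9:00: 7:05 AM − 9:00 = 10:05 PM on Nov 8.

10:05 PM on Nov 8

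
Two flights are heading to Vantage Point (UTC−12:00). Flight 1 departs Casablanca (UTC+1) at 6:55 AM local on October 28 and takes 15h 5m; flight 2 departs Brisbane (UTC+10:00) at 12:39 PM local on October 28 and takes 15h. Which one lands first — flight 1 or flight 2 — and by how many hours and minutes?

Flight 1 in UTC: 6:55 AM − 1:00 = 5:55 AM on Oct 28.
+15 hours 5 minutes → arrive 9:00 PM UTC on Oct 28.
Flight 2 in UTC: 12:39 PM − 10:00 = 2:39 AM on Oct 28.
+15 hours → arrive 5:39 PM UTC on Oct 28.
Flight 2 lands earlier by 3 hours 21 minutes.

the second, by 3 hours 21 minutes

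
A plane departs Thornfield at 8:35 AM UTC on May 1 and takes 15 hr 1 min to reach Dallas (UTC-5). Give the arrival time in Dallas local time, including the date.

Departure is given in UTC: 8:35 AM on May 1.
Add 15 hours 1 minute → 11:36 PM UTC.
Dallas is UTC−5:00: 11:36 PM − 5:00 = 6:36 PM on May 1.

6:36 PM on May 1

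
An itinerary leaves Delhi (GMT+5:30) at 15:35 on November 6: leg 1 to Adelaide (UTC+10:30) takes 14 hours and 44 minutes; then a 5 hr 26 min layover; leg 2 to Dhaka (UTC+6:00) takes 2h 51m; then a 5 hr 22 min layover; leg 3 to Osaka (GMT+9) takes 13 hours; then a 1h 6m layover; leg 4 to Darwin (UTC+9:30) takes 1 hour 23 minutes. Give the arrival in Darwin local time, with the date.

Convert departure to UTC: 15:35 − 5:30 = 10:05 UTC on Nov 6.
Add 14 hours 44 minutes leg 1 → 00:49 UTC (Nov 7).
Add 5 hours and 26 minutes layover in Adelaide → 06:15 UTC.
Add 2 hours and 51 minutes leg 2 → 09:06 UTC.
Add 5 hours and 22 minutes layover in Dhaka → 14:28 UTC.
Add 13 hours leg 3 → 03:28 UTC (Nov 8).
Add 1 hour 6 minutes layover in Osaka → 04:34 UTC.
Add 1 hour 23 minutes leg 4 → 05:57 UTC.
Darwin is UTC+9:30, so local arrival = 05:57 + 9:30 = 15:27 on Nov 8.

15:27 on Nov 8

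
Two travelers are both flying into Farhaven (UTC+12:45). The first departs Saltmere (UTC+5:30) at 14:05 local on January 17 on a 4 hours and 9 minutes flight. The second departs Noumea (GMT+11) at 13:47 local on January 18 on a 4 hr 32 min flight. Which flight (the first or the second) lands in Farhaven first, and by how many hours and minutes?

Flight 1 in UTC: 14:05 − 5:30 = 08:35 on Jan 17.
+4 hours and 9 minutes → arrive 12:44 UTC on Jan 17.
Flight 2 in UTC: 13:47 − 11:00 = 02:47 on Jan 18.
+4 hours 32 minutes → arrive 07:19 UTC on Jan 18.
Flight 1 lands earlier by 18 hours 35 minutes.

the first, by 18 hours 35 minutes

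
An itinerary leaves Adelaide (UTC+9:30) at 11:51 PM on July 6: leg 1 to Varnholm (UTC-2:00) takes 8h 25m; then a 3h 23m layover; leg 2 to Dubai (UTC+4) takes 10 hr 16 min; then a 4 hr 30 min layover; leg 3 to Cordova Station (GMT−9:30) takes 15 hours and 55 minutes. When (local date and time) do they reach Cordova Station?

11:20 PM on July 7

Convert departure to UTC: 11:51 PM − 9:30 = 2:21 PM UTC on Jul 6.
Add 8 hours 25 minutes leg 1 → 10:46 PM UTC.
Add 3 hours and 23 minutes layover in Varnholm → 2:09 AM UTC (Jul 7).
Add 10 hours 16 minutes leg 2 → 12:25 PM UTC.
Add 4 hours 30 minutes layover in Dubai → 4:55 PM UTC.
Add 15 hours and 55 minutes leg 3 → 8:50 AM UTC (Jul 8).
Cordova Station is UTC−9:30, so local arrival = 8:50 AM − 9:30 = 11:20 PM on Jul 7.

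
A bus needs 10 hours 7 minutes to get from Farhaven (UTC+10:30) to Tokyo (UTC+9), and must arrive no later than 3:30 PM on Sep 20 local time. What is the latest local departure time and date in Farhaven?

Target arrival in UTC: 3:30 PM − 9:00 = 6:30 AM on Sep 20.
Subtract 10 hours and 7 minutes → departure 8:23 PM UTC on Sep 19.
Farhaven is UTC+10:30: 8:23 PM + 10:30 = 6:53 AM on Sep 20.

6:53 AM on Sep 20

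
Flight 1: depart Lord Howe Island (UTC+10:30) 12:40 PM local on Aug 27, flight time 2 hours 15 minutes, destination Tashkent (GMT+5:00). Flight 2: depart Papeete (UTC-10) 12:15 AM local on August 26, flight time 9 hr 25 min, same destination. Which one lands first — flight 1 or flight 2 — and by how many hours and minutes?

the second, by 8 hours 45 minutes

Flight 1 in UTC: 12:40 PM − 10:30 = 2:10 AM on Aug 27.
+2 hours and 15 minutes → arrive 4:25 AM UTC on Aug 27.
Flight 2 in UTC: 12:15 AM + 10:00 = 10:15 AM on Aug 26.
+9 hours and 25 minutes → arrive 7:40 PM UTC on Aug 26.
Flight 2 lands earlier by 8 hours 45 minutes.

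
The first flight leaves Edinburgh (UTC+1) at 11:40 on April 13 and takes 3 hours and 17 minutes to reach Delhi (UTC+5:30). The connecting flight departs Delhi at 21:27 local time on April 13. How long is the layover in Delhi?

Convert departure to UTC: 11:40 − 1:00 = 10:40 UTC on Apr 13.
Add 3 hours 17 minutes flight time → 13:57 UTC.
Delhi is UTC+5:30, so local arrival = 13:57 + 5:30 = 19:27 on Apr 13.
Layover = 21:27 − 19:27 = 2 hours.

2 hours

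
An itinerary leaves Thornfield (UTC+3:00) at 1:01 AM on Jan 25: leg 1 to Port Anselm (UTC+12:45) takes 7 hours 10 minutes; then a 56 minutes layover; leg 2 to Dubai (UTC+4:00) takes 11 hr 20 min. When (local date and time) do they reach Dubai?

9:27 PM on January 25

Convert departure to UTC: 1:01 AM − 3:00 = 10:01 PM UTC on Jan 24.
Add 7 hours and 10 minutes leg 1 → 5:11 AM UTC (Jan 25).
Add 56 minutes layover in Port Anselm → 6:07 AM UTC.
Add 11 hours and 20 minutes leg 2 → 5:27 PM UTC.
Dubai is UTC+4:00, so local arrival = 5:27 PM + 4:00 = 9:27 PM on Jan 25.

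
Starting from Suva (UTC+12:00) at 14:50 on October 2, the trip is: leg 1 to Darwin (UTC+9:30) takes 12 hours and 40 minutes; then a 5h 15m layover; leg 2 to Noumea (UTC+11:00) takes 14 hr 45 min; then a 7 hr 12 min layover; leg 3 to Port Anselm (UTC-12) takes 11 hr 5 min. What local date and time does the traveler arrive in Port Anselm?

Convert departure to UTC: 14:50 − 12:00 = 02:50 UTC on Oct 2.
Add 12 hours and 40 minutes leg 1 → 15:30 UTC.
Add 5 hours 15 minutes layover in Darwin → 20:45 UTC.
Add 14 hours and 45 minutes leg 2 → 11:30 UTC (Oct 3).
Add 7 hours and 12 minutes layover in Noumea → 18:42 UTC.
Add 11 hours and 5 minutes leg 3 → 05:47 UTC (Oct 4).
Port Anselm is UTC−12:00, so local arrival = 05:47 − 12:00 = 17:47 on Oct 3.

17:47 on October 3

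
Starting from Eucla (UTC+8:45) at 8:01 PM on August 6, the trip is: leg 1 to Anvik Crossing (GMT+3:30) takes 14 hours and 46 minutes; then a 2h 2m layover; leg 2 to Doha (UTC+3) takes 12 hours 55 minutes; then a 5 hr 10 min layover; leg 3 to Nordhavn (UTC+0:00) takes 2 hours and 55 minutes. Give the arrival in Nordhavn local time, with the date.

Convert departure to UTC: 8:01 PM − 8:45 = 11:16 AM UTC on Aug 6.
Add 14 hours and 46 minutes leg 1 → 2:02 AM UTC (Aug 7).
Add 2 hours 2 minutes layover in Anvik Crossing → 4:04 AM UTC.
Add 12 hours and 55 minutes leg 2 → 4:59 PM UTC.
Add 5 hours and 10 minutes layover in Doha → 10:09 PM UTC.
Add 2 hours 55 minutes leg 3 → 1:04 AM UTC (Aug 8).
Nordhavn is UTC+0, so local arrival is the same: 1:04 AM on Aug 8.

1:04 AM on Aug 8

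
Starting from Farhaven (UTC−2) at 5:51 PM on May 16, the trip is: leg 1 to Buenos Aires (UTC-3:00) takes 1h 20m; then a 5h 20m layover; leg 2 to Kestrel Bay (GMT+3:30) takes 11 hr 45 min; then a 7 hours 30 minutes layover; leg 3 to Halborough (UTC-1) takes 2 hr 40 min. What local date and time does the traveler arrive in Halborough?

11:26 PM on May 17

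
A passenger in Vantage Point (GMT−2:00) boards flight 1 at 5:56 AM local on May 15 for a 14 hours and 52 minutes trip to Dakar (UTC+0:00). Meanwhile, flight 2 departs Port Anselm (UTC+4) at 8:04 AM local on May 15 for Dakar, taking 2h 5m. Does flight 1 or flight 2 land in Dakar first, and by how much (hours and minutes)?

the second, by 16 hours 39 minutes

Flight 1 in UTC: 5:56 AM + 2:00 = 7:56 AM on May 15.
+14 hours and 52 minutes → arrive 10:48 PM UTC on May 15.
Flight 2 in UTC: 8:04 AM − 4:00 = 4:04 AM on May 15.
+2 hours and 5 minutes → arrive 6:09 AM UTC on May 15.
Flight 2 lands earlier by 16 hours 39 minutes.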